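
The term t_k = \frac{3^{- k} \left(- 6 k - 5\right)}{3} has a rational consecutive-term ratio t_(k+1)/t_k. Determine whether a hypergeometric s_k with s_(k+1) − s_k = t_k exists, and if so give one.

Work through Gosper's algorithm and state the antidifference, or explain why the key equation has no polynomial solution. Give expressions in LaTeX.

s_k = 3^{- k} \left(3 k + 4\right)

The ratio is (6*k + 11)/(3*(6*k + 5)).
So A=1/3 and B=1, with C=k + 5/6.
Set up (1/3)·f(k+1) − (1)·f(k) − (k + 5/6) = 0.
From deg A=0, deg B=0, deg C=1: d=1.
Coefficient equations give f(k) = -(3*k + 4)/2.
R(k) = B(k−1)·f(k)/C(k) = -3*(3*k + 4)/(6*k + 5); s_k = R·t_k = (3*k + 4)/3**k.
s_(k+1) − s_k = (-6*k - 5)/(3*3**k) = t_k.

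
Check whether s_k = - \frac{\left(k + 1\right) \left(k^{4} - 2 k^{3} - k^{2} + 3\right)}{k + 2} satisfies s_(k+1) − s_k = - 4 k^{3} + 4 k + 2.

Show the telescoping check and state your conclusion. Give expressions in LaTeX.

s_(k+1) = -(k + 2)*((k + 1)**4 - 2*(k + 1)**3 - (k + 1)**2 + 3)/(k + 3)
s_(k+1) − s_k = (-4*k**5 - 17*k**4 - 10*k**3 + 19*k**2 + 24*k + 5)/(k**2 + 5*k + 6)
(s_(k+1) − s_k) − t_k = (3*k**4 + 10*k**3 - 3*k**2 - 10*k - 7)/(k**2 + 5*k + 6)

Invalid: residual \frac{3 k^{4} + 10 k^{3} - 3 k^{2} - 10 k - 7}{k^{2} + 5 k + 6} ≠ 0.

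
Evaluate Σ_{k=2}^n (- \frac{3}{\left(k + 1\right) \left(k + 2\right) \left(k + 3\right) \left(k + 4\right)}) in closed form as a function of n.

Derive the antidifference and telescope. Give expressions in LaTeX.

S(n) = \frac{- n^{3} - 9 n^{2} - 26 n + 36}{60 \left(n^{3} + 9 n^{2} + 26 n + 24\right)}

Compute t_(k+1)/t_k: get (k + 1)/(k + 5).
A = k + 1, B = k + 5, C = 1.
Need (k + 1)·f(k+1) − (k + 4)·f(k) = 1.
Degrees (1,1,0) ⇒ d ≤ 3.
Solving with deg f ≤ 3: f(k) = k*(k**2 + 6*k + 11)/18.
R(k) = B(k−1)·f(k)/C(k) = k*(k + 4)*(k**2 + 6*k + 11)/18; s_k = R·t_k = k*(-k**2 - 6*k - 11)/(6*(k + 1)*(k + 2)*(k + 3)).
s_(k+1) − s_k = -3/(k**4 + 10*k**3 + 35*k**2 + 50*k + 24) = t_k.
s_(n+1) = (-n**3 - 9*n**2 - 26*n - 18)/(6*(n**3 + 9*n**2 + 26*n + 24)) and s_(2) = -3/20, so S(n) = (-n**3 - 9*n**2 - 26*n + 36)/(60*(n**3 + 9*n**2 + 26*n + 24)).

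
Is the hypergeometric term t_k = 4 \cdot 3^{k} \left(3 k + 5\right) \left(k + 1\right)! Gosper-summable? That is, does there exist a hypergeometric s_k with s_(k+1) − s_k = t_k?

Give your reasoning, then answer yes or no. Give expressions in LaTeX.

Yes. s_k = 4 \cdot 3^{k} \left(k + 1\right)!.

Compute t_(k+1)/t_k: get 3*(k + 2)*(3*k + 8)/(3*k + 5).
So A=3*k + 6 and B=1, with C=k + 5/3.
f must satisfy (3*k + 6)·f(k+1) − (1)·f(k) = k + 5/3.
Bound: deg f ≤ 0.
Coefficient equations give f(k) = 1/3.
Certificate R = B(k−1)f/C = 1/(3*k + 5) gives s_k = 4*3**k*factorial(k + 1).
s_(k+1) − s_k = 4*3**k*(3*k + 5)*factorial(k + 1) = t_k.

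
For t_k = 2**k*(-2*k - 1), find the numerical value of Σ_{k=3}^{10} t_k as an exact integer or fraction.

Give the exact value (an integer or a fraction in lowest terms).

Σ = -38888

r(k) = 2*(2*k + 3)/(2*k + 1) after simplifying.
So A=2 and B=1, with C=k + 1/2.
f must satisfy (2)·f(k+1) − (1)·f(k) = k + 1/2.
deg f ≤ 1 (via 0,0,1).
Coefficient equations give f(k) = (2*k - 3)/2.
Get s_k = R·t_k = 2**k*(3 - 2*k) with R(k) = B(k−1)f(k)/C(k) = (2*k - 3)/(2*k + 1).
Δs = 2**k*(-2*k - 1), as required.
Σ_(k=3)^(10) t_k = s_(11) − s_(3) = -38912 − (-24) = -38888.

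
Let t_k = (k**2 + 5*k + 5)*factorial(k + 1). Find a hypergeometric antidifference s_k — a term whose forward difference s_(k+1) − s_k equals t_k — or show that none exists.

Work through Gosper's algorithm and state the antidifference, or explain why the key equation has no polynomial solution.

s_k = (k + 3)*factorial(k + 1)

t_(k+1)/t_k = (k + 2)*(5*k + (k + 1)**2 + 10)/(k**2 + 5*k + 5).
A = k + 2, B = 1, C = k**2 + 5*k + 5.
f must satisfy (k + 2)·f(k+1) − (1)·f(k) = k**2 + 5*k + 5.
Bound: deg f ≤ 1.
Solve for f: f(k) = k + 3 (degree 1 ≤ 1).
So s_k = (B(k−1)f/C)·t_k = ((k + 3)/(k**2 + 5*k + 5))·t_k = (k + 3)*factorial(k + 1).
Check: Δs_k = (k**2 + 5*k + 5)*factorial(k + 1). ✓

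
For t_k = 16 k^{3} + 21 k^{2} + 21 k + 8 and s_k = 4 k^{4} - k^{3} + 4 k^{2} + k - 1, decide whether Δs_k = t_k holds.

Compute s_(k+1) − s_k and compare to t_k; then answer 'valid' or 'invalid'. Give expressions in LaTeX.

valid (s_(k+1) − s_k reduces to t_k)

s_(k+1) = k + 4*(k + 1)**4 - (k + 1)**3 + 4*(k + 1)**2
s_(k+1) − s_k = 16*k**3 + 21*k**2 + 21*k + 8
(s_(k+1) − s_k) − t_k = 0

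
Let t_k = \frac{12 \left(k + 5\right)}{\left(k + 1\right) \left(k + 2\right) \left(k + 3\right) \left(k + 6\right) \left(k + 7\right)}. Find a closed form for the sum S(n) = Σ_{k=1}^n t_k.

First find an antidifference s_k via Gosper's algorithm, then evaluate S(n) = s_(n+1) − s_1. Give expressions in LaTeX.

Step 1: r(k) = (k + 1)*(k + 6)**2/((k + 4)*(k + 5)*(k + 8)).
Normal form (A,B,C) = (k + 1, k + 8, k**3 + 14*k**2 + 65*k + 100).
Set up (k + 1)·f(k+1) − (k + 7)·f(k) − (k**3 + 14*k**2 + 65*k + 100) = 0.
From deg A=1, deg B=1, deg C=3: d=6.
Solve for f: f(k) = k*(k + 3)*(k + 4)**2*(k + 5)**2/36 (degree 6 ≤ 6).
Certificate R = B(k−1)f/C = k*(k + 3)*(k + 4)*(k + 7)/36 gives s_k = k*(k**2 + 9*k + 20)/(3*(k**3 + 9*k**2 + 20*k + 12)).
Check: Δs_k = 12*(k + 5)/(k**5 + 19*k**4 + 131*k**3 + 401*k**2 + 540*k + 252). ✓
Evaluate: s_(n+1) = (n**3 + 12*n**2 + 41*n + 30)/(3*(n**3 + 12*n**2 + 41*n + 42)); subtract s_(1) = 5/21 ⇒ S(n) = 2*n*(n**2 + 12*n + 41)/(21*(n**3 + 12*n**2 + 41*n + 42)).

S(n) = \frac{2 n \left(n^{2} + 12 n + 41\right)}{21 \left(n^{3} + 12 n^{2} + 41 n + 42\right)}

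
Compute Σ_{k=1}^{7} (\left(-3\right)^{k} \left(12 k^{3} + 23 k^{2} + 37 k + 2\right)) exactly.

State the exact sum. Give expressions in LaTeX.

r(k) = 3*(-12*k**3 - 59*k**2 - 119*k - 74)/(12*k**3 + 23*k**2 + 37*k + 2) after simplifying.
Factor: A=-3; B=1; C=k**3 + 23*k**2/12 + 37*k/12 + 1/6.
Solve (-3)·f(k+1) − (1)·f(k) = k**3 + 23*k**2/12 + 37*k/12 + 1/6.
d = 3 from the (0,0,3) case.
A polynomial solution: f(k) = -(3*k**3 - k**2 + 4*k - 4)/12.
Certificate R = B(k−1)f/C = -(3*k**3 - k**2 + 4*k - 4)/(12*k**3 + 23*k**2 + 37*k + 2) gives s_k = (-3)**k*(-3*k**3 + k**2 - 4*k + 4).
Check: Δs_k = (-3)**k*(12*k**3 + 23*k**2 + 37*k + 2). ✓
Σ_(k=1)^(7) t_k = s_(8) − s_(1) = -9841500 − (6) = -9841506.

Σ = -9841506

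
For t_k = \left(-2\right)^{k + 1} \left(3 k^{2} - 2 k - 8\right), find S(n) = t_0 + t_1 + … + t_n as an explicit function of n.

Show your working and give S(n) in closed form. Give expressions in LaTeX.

Compute t_(k+1)/t_k: get 2*(-3*k**2 - 4*k + 7)/(3*k**2 - 2*k - 8).
Normal form (A,B,C) = (-2, 1, k**2 - 2*k/3 - 8/3).
Key eq: (-2)·f(k+1) = (1)·f(k) + (k**2 - 2*k/3 - 8/3).
deg f ≤ 2 (via 0,0,2).
Solving with deg f ≤ 2: f(k) = -(k**2 - 2*k - 2)/3.
So s_k = (B(k−1)f/C)·t_k = (-(k**2 - 2*k - 2)/((k - 2)*(3*k + 4)))·t_k = (-2)**(k + 1)*(-k**2 + 2*k + 2).
Verify: (-2)**(k + 1)*(3*k**2 - 2*k - 8) matches t_k.
s_(n+1) = (-2)**(n + 2)*(3 - n**2) and s_(0) = -4, so S(n) = -4*(-2)**n*n**2 + 12*(-2)**n + 4.

S(n) = - 4 \left(-2\right)^{n} n^{2} + 12 \left(-2\right)^{n} + 4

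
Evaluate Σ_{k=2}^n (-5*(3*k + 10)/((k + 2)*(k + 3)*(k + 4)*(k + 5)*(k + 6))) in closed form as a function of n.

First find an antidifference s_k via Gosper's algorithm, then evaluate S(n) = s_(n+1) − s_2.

S(n) = 5*(-n**3 - 14*n**2 - 63*n + 78)/(168*(n**3 + 14*n**2 + 63*n + 90))

Compute t_(k+1)/t_k: get (k + 2)*(3*k + 13)/((k + 7)*(3*k + 10)).
Gosper form: A/B · C(k+1)/C(k) with A=k + 2, B=k + 7, C=k + 10/3.
Set up (k + 2)·f(k+1) − (k + 6)·f(k) − (k + 10/3) = 0.
Bound: deg f ≤ 4.
Coefficient equations give f(k) = k*(k + 3)*(k**2 + 11*k + 38)/120.
Get s_k = R·t_k = k*(-k**2 - 11*k - 38)/(8*(k**3 + 11*k**2 + 38*k + 40)) with R(k) = B(k−1)f(k)/C(k) = k*(k + 3)*(k + 6)*(k**2 + 11*k + 38)/(40*(3*k + 10)).
Δs = 5*(-3*k - 10)/(k**5 + 20*k**4 + 155*k**3 + 580*k**2 + 1044*k + 720), as required.
Evaluate: s_(n+1) = (-n**3 - 14*n**2 - 63*n - 50)/(8*(n**3 + 14*n**2 + 63*n + 90)); subtract s_(2) = -2/21 ⇒ S(n) = 5*(-n**3 - 14*n**2 - 63*n + 78)/(168*(n**3 + 14*n**2 + 63*n + 90)).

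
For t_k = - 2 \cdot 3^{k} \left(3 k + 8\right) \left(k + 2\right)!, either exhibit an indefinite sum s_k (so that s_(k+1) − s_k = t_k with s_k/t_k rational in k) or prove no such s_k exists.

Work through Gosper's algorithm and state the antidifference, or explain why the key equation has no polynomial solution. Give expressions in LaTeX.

r(k) = 3*(k + 3)*(3*k + 11)/(3*k + 8) after simplifying.
So A=3*k + 9 and B=1, with C=k + 8/3.
Solve (3*k + 9)·f(k+1) − (1)·f(k) = k + 8/3.
deg f ≤ 0 (via 1,0,1).
Solving with deg f ≤ 0: f(k) = 1/3.
Then R = B(k−1)f/C = 1/(3*k + 8), so s_k = R(k)·t_k = -2*3**k*factorial(k + 2).
Verify: -2*3**k*(3*k + 8)*factorial(k + 2) matches t_k.

s_k = - 2 \cdot 3^{k} \left(k + 2\right)!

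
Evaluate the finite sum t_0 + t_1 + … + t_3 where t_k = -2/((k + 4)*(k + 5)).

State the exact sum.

Step 1: r(k) = (k + 4)/(k + 6).
Take A(k)=k + 4, B(k)=k + 6, C(k)=1.
f must satisfy (k + 4)·f(k+1) − (k + 5)·f(k) = 1.
d = 1 from the (1,1,0) case.
Solving with deg f ≤ 1: f(k) = k/4.
So s_k = (B(k−1)f/C)·t_k = (k*(k + 5)/4)·t_k = -k/(2*k + 8).
Check: Δs_k = -2/(k**2 + 9*k + 20). ✓
Telescoping: Σ = s_(4) − s_(0) = -1/4 − (0) = -1/4.

Σ = -1/4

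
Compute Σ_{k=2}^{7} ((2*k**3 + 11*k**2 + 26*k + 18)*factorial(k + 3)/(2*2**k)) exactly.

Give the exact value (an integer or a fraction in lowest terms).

Σ = 23544285

r(k) = (2*k**4 + 25*k**3 + 122*k**2 + 273*k + 228)/(2*(2*k**3 + 11*k**2 + 26*k + 18)) after simplifying.
Take A(k)=k/2 + 2, B(k)=1, C(k)=k**3 + 11*k**2/2 + 13*k + 9.
Solve (k/2 + 2)·f(k+1) − (1)·f(k) = k**3 + 11*k**2/2 + 13*k + 9.
d = 2 from the (1,0,3) case.
Match coefficients ⇒ f(k) = 2*k**2 + 3*k - 1.
Then R = B(k−1)f/C = 2*(2*k**2 + 3*k - 1)/(2*k**3 + 11*k**2 + 26*k + 18), so s_k = R(k)·t_k = (2*k**2 + 3*k - 1)*factorial(k + 3)/2**k.
Check: Δs_k = (2*k**3 + 11*k**2 + 26*k + 18)*factorial(k + 3)/(2*2**k). ✓
Σ_(k=2)^(7) t_k = s_(8) − s_(2) = 23544675 − (390) = 23544285.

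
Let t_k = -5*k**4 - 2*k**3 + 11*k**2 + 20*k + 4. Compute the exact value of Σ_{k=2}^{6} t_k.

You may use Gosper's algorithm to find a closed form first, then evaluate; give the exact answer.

Σ = -10840

The ratio is (5*k**4 + 22*k**3 + 25*k**2 - 16*k - 28)/(5*k**4 + 2*k**3 - 11*k**2 - 20*k - 4).
Take A(k)=1, B(k)=1, C(k)=k**4 + 2*k**3/5 - 11*k**2/5 - 4*k - 4/5.
f must satisfy (1)·f(k+1) − (1)·f(k) = k**4 + 2*k**3/5 - 11*k**2/5 - 4*k - 4/5.
Bound: deg f ≤ 5.
Match coefficients ⇒ f(k) = k*(k**4 - 2*k**3 - 3*k**2 - 4*k + 4)/5.
R(k) = B(k−1)·f(k)/C(k) = k*(k**4 - 2*k**3 - 3*k**2 - 4*k + 4)/(5*k**4 + 2*k**3 - 11*k**2 - 20*k - 4); s_k = R·t_k = k*(-k**4 + 2*k**3 + 3*k**2 + 4*k - 4).
Check: Δs_k = -5*k**4 - 2*k**3 + 11*k**2 + 20*k + 4. ✓
Telescoping: Σ = s_(7) − s_(2) = -10808 − (32) = -10840.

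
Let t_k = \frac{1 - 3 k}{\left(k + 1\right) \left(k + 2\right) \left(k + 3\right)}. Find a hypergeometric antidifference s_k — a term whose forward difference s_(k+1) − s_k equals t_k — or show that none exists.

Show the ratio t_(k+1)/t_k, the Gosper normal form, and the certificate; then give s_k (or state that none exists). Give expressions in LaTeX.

Step 1: r(k) = (k + 1)*(3*k + 2)/((k + 4)*(3*k - 1)).
Take A(k)=k + 1, B(k)=k + 4, C(k)=k - 1/3.
Solve (k + 1)·f(k+1) − (k + 3)·f(k) = k - 1/3.
d = 2 from the (1,1,1) case.
A polynomial solution: f(k) = k*(k - 3)/6.
So s_k = (B(k−1)f/C)·t_k = (k*(k - 3)*(k + 3)/(2*(3*k - 1)))·t_k = k*(3 - k)/(2*(k + 1)*(k + 2)).
s_(k+1) − s_k = (1 - 3*k)/(k**3 + 6*k**2 + 11*k + 6) = t_k.

s_k = \frac{k \left(3 - k\right)}{2 \left(k + 1\right) \left(k + 2\right)}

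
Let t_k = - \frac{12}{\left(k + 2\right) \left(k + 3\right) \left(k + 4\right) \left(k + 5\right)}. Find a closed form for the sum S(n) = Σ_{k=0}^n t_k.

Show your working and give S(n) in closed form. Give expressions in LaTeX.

S(n) = \frac{- n^{3} - 12 n^{2} - 47 n - 36}{6 \left(n^{3} + 12 n^{2} + 47 n + 60\right)}

t_(k+1)/t_k = (k + 2)/(k + 6).
So A=k + 2 and B=k + 6, with C=1.
Set up (k + 2)·f(k+1) − (k + 5)·f(k) − (1) = 0.
From deg A=1, deg B=1, deg C=0: d=3.
Coefficient equations give f(k) = k*(k**2 + 9*k + 26)/72.
So s_k = (B(k−1)f/C)·t_k = (k*(k + 5)*(k**2 + 9*k + 26)/72)·t_k = k*(-k**2 - 9*k - 26)/(6*(k + 2)*(k + 3)*(k + 4)).
s_(k+1) − s_k = -12/(k**4 + 14*k**3 + 71*k**2 + 154*k + 120) = t_k.
Σ_(k=0)^n t_k = s_(n+1) − s_(0) = ((-n**3 - 12*n**2 - 47*n - 36)/(6*(n**3 + 12*n**2 + 47*n + 60))) − (0), i.e. (-n**3 - 12*n**2 - 47*n - 36)/(6*(n**3 + 12*n**2 + 47*n + 60)).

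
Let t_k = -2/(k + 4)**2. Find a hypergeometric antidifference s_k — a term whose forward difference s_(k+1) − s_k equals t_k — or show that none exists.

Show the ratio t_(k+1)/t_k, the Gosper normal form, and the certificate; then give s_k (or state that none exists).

Compute t_(k+1)/t_k: get (k + 4)**2/(k + 5)**2.
Normal form (A,B,C) = (k**2 + 8*k + 16, k**2 + 10*k + 25, 1).
Solve (k**2 + 8*k + 16)·f(k+1) − (k**2 + 8*k + 16)·f(k) = 1.
deg f ≤ 0 (via 2,2,0).
Write f(k) = c0. Then LHS − RHS = -1, requiring -1 = 0: contradictory. No certificate.

none (Gosper's algorithm certifies no s_k)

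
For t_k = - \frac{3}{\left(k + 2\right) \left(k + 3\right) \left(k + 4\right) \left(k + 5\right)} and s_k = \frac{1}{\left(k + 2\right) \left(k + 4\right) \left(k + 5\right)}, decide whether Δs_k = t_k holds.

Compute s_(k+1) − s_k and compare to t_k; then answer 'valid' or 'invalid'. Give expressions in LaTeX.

Invalid: residual \frac{8}{k^{5} + 20 k^{4} + 155 k^{3} + 580 k^{2} + 1044 k + 720} ≠ 0.

s_(k+1) = 1/((k + 3)*(k + 5)*(k + 6))
s_(k+1) − s_k = ((k + 2)*(k + 4) - (k + 3)*(k + 6))/((k + 2)*(k + 3)*(k + 4)*(k + 5)*(k + 6))
(s_(k+1) − s_k) − t_k = 8/(k**5 + 20*k**4 + 155*k**3 + 580*k**2 + 1044*k + 720)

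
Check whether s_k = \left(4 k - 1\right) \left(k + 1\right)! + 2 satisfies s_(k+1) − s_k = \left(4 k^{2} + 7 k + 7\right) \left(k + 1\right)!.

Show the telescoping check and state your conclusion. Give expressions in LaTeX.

valid (s_(k+1) − s_k reduces to t_k)

s_(k+1) = (4*k + 3)*factorial(k + 2) + 2
s_(k+1) − s_k = (4*k**2 + 7*k + 7)*factorial(k + 1)
(s_(k+1) − s_k) − t_k = 0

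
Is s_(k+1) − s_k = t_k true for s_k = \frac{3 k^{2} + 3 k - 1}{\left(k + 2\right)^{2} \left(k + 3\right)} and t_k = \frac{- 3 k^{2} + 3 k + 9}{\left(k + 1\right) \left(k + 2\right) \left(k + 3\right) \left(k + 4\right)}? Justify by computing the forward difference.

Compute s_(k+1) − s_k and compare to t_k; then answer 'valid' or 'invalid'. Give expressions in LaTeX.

s_(k+1) = (3*k + 3*(k + 1)**2 + 2)/((k + 3)**2*(k + 4))
s_(k+1) − s_k = (-3*k**3 - 3*k**2 + 27*k + 32)/(k**5 + 14*k**4 + 77*k**3 + 208*k**2 + 276*k + 144)
(s_(k+1) − s_k) − t_k = 2*(3*k**3 + 9*k**2 - 2*k - 11)/(k**6 + 15*k**5 + 91*k**4 + 285*k**3 + 484*k**2 + 420*k + 144)

Invalid: residual \frac{2 \left(3 k^{3} + 9 k^{2} - 2 k - 11\right)}{k^{6} + 15 k^{5} + 91 k^{4} + 285 k^{3} + 484 k^{2} + 420 k + 144} ≠ 0.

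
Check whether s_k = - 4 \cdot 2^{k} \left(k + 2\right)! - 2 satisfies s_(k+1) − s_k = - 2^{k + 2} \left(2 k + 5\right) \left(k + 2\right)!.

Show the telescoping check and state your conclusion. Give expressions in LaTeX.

s_(k+1) = -4*2**(k + 1)*factorial(k + 3) - 2
s_(k+1) − s_k = -2**(k + 2)*(2*k + 5)*factorial(k + 2)
(s_(k+1) − s_k) − t_k = 0

valid (s_(k+1) − s_k reduces to t_k)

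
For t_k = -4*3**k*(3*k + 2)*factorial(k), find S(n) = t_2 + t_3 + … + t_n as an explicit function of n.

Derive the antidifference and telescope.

S(n) = -12*3**n*factorial(n + 1) + 72

Compute t_(k+1)/t_k: get 3*(k + 1)*(3*k + 5)/(3*k + 2).
A = 3*k + 3, B = 1, C = k + 2/3.
Need (3*k + 3)·f(k+1) − (1)·f(k) = k + 2/3.
Bound: deg f ≤ 0.
Solve for f: f(k) = 1/3 (degree 0 ≤ 0).
R(k) = B(k−1)·f(k)/C(k) = 1/(3*k + 2); s_k = R·t_k = -4*3**k*factorial(k).
Verify: -4*3**k*(3*k + 2)*factorial(k) matches t_k.
Telescope: S(n) = s_(n+1) − s_(2) = -12*3**n*factorial(n + 1) − (-72) = -12*3**n*factorial(n + 1) + 72.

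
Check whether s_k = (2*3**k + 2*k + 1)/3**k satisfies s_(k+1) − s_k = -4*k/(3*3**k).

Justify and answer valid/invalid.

Valid: the claim telescopes to t_k.

s_(k+1) = (6*3**k + 2*k + 3)/(3*3**k)
s_(k+1) − s_k = -4*k/(3*3**k)
(s_(k+1) − s_k) − t_k = 0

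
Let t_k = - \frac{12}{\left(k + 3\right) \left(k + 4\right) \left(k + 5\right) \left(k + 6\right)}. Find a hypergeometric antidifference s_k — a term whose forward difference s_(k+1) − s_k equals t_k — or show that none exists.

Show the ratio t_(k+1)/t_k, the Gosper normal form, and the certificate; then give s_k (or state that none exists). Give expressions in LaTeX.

s_k = \frac{k \left(- k^{2} - 12 k - 47\right)}{15 \left(k + 3\right) \left(k + 4\right) \left(k + 5\right)}

Ratio r(k) = (k + 3)/(k + 7).
Take A(k)=k + 3, B(k)=k + 7, C(k)=1.
Key eq: (k + 3)·f(k+1) = (k + 6)·f(k) + (1).
From deg A=1, deg B=1, deg C=0: d=3.
A polynomial solution: f(k) = k*(k**2 + 12*k + 47)/180.
Get s_k = R·t_k = k*(-k**2 - 12*k - 47)/(15*(k + 3)*(k + 4)*(k + 5)) with R(k) = B(k−1)f(k)/C(k) = k*(k + 6)*(k**2 + 12*k + 47)/180.
s_(k+1) − s_k = -12/(k**4 + 18*k**3 + 119*k**2 + 342*k + 360) = t_k.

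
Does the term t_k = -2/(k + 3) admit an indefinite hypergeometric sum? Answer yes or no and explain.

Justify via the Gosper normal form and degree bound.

Step 1: r(k) = (k + 3)/(k + 4).
Take A(k)=k + 3, B(k)=k + 4, C(k)=1.
Need (k + 3)·f(k+1) − (k + 3)·f(k) = 1.
d = 0 from the (1,1,0) case.
f = c0 ⇒ A·f(k+1) − B(k−1)·f(k) − C = -1. The system {-1 = 0} is inconsistent; no antidifference.

No — the linear system for f has no solution.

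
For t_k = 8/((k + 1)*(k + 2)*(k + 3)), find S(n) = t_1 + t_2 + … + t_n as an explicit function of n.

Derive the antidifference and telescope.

r(k) = (k + 1)/(k + 4) after simplifying.
Normal form (A,B,C) = (k + 1, k + 4, 1).
f must satisfy (k + 1)·f(k+1) − (k + 3)·f(k) = 1.
Bound: deg f ≤ 2.
Match coefficients ⇒ f(k) = k*(k + 3)/4.
Certificate R = B(k−1)f/C = k*(k + 3)**2/4 gives s_k = 2*k*(k + 3)/((k + 1)*(k + 2)).
s_(k+1) − s_k = 8/(k**3 + 6*k**2 + 11*k + 6) = t_k.
Telescope: S(n) = s_(n+1) − s_(1) = 2*(n**2 + 5*n + 4)/(n**2 + 5*n + 6) − (4/3) = 2*n*(n + 5)/(3*(n**2 + 5*n + 6)).

S(n) = 2*n*(n + 5)/(3*(n**2 + 5*n + 6))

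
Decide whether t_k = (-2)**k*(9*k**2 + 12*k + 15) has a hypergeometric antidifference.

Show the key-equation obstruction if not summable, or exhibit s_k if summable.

Step 1: r(k) = 2*(-3*k**2 - 10*k - 12)/(3*k**2 + 4*k + 5).
Factor: A=-2; B=1; C=k**2 + 4*k/3 + 5/3.
Key eq: (-2)·f(k+1) = (1)·f(k) + (k**2 + 4*k/3 + 5/3).
d = 2 from the (0,0,2) case.
Solve for f: f(k) = -(k**2 + 1)/3 (degree 2 ≤ 2).
Certificate R = B(k−1)f/C = -(k**2 + 1)/(3*k**2 + 4*k + 5) gives s_k = -3*(-2)**k*(k**2 + 1).
Check: Δs_k = (-2)**k*(9*k**2 + 12*k + 15). ✓

Yes. s_k = -3*(-2)**k*(k**2 + 1).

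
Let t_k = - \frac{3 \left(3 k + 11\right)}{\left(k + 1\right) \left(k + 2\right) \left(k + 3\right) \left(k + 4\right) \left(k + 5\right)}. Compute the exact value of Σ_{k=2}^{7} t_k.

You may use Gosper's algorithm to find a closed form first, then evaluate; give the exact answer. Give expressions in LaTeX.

Compute t_(k+1)/t_k: get (k + 1)*(3*k + 14)/((k + 6)*(3*k + 11)).
So A=k + 1 and B=k + 6, with C=k + 11/3.
Key eq: (k + 1)·f(k+1) = (k + 5)·f(k) + (k + 11/3).
d = 4 from the (1,1,1) case.
Solve for f: f(k) = k*(k + 3)*(k**2 + 7*k + 14)/24 (degree 4 ≤ 4).
Certificate R = B(k−1)f/C = k*(k + 3)*(k + 5)*(k**2 + 7*k + 14)/(8*(3*k + 11)) gives s_k = 3*k*(-k**2 - 7*k - 14)/(8*(k**3 + 7*k**2 + 14*k + 8)).
s_(k+1) − s_k = 3*(-3*k - 11)/(k**5 + 15*k**4 + 85*k**3 + 225*k**2 + 274*k + 120) = t_k.
Evaluate s at k=8 and k=2: -67/180 and -1/3; difference -7/180.

Σ = -7/180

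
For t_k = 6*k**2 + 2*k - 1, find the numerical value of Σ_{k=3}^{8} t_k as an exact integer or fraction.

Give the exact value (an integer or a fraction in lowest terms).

r(k) = (6*k**2 + 14*k + 7)/(6*k**2 + 2*k - 1) after simplifying.
Take A(k)=1, B(k)=1, C(k)=k**2 + k/3 - 1/6.
Solve (1)·f(k+1) − (1)·f(k) = k**2 + k/3 - 1/6.
Degrees (0,0,2) ⇒ d ≤ 3.
Solving with deg f ≤ 3: f(k) = k*(2*k**2 - 2*k - 1)/6.
Get s_k = R·t_k = k*(2*k**2 - 2*k - 1) with R(k) = B(k−1)f(k)/C(k) = k*(2*k**2 - 2*k - 1)/(6*k**2 + 2*k - 1).
Check: Δs_k = 6*k**2 + 2*k - 1. ✓
Σ_(k=3)^(8) t_k = s_(9) − s_(3) = 1287 − (33) = 1254.

Σ = 1254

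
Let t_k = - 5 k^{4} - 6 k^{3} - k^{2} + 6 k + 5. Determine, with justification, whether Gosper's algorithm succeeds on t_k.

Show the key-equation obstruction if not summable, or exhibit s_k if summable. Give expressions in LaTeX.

Ratio r(k) = (5*k**4 + 26*k**3 + 49*k**2 + 34*k + 1)/(5*k**4 + 6*k**3 + k**2 - 6*k - 5).
Take A(k)=1, B(k)=1, C(k)=k**4 + 6*k**3/5 + k**2/5 - 6*k/5 - 1.
Need (1)·f(k+1) − (1)·f(k) = k**4 + 6*k**3/5 + k**2/5 - 6*k/5 - 1.
Degrees (0,0,4) ⇒ d ≤ 5.
Solve for f: f(k) = k*(k**4 - k**3 - k**2 - 2*k - 2)/5 (degree 5 ≤ 5).
R(k) = B(k−1)·f(k)/C(k) = k*(k**4 - k**3 - k**2 - 2*k - 2)/(5*k**4 + 6*k**3 + k**2 - 6*k - 5); s_k = R·t_k = k*(-k**4 + k**3 + k**2 + 2*k + 2).
Δs = -5*k**4 - 6*k**3 - k**2 + 6*k + 5, as required.

Yes. s_k = k \left(- k^{4} + k^{3} + k^{2} + 2 k + 2\right).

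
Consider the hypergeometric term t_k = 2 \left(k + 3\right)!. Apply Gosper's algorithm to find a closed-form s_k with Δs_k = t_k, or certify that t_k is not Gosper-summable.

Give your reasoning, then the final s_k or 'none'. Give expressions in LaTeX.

none (Gosper's algorithm certifies no s_k)

The ratio is k + 4.
Take A(k)=k + 4, B(k)=1, C(k)=1.
Solve (k + 4)·f(k+1) − (1)·f(k) = 1.
Degrees (1,0,0) ⇒ d ≤ -1.
deg f ≤ -1 is impossible — no certificate.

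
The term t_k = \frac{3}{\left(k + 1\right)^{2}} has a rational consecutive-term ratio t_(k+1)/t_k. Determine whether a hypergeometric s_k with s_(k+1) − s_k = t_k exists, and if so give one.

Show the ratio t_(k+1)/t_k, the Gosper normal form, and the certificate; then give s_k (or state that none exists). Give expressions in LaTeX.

not Gosper-summable; s_k does not exist

r(k) = (k + 1)**2/(k + 2)**2 after simplifying.
Normal form (A,B,C) = (k**2 + 2*k + 1, k**2 + 4*k + 4, 1).
Solve (k**2 + 2*k + 1)·f(k+1) − (k**2 + 2*k + 1)·f(k) = 1.
d = 0 from the (2,2,0) case.
f = c0 ⇒ A·f(k+1) − B(k−1)·f(k) − C = -1. The system {-1 = 0} is inconsistent; no antidifference.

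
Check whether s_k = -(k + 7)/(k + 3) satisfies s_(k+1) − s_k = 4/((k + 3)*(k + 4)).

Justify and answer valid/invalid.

valid; difference matches t_k

s_(k+1) = (-k - 8)/(k + 4)
s_(k+1) − s_k = 4/(k**2 + 7*k + 12)
(s_(k+1) − s_k) − t_k = 0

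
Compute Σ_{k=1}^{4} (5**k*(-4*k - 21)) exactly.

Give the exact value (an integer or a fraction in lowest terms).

Step 1: r(k) = 5*(4*k + 25)/(4*k + 21).
Gosper form: A/B · C(k+1)/C(k) with A=5, B=1, C=k + 21/4.
Key eq: (5)·f(k+1) = (1)·f(k) + (k + 21/4).
Degrees (0,0,1) ⇒ d ≤ 1.
Coefficient equations give f(k) = (k + 4)/4.
So s_k = (B(k−1)f/C)·t_k = ((k + 4)/(4*k + 21))·t_k = 5**k*(-k - 4).
Verify: 5**k*(-4*k - 21) matches t_k.
Sum = s_(5) − s_(1); s_(5) = -28125, s_(1) = -25 ⇒ -28100.

Σ = -28100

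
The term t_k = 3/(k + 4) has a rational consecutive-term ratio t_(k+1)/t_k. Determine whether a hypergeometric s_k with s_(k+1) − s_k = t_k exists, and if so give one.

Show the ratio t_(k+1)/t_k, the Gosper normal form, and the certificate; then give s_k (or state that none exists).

none (Gosper's algorithm certifies no s_k)

r(k) = (k + 4)/(k + 5) after simplifying.
Take A(k)=k + 4, B(k)=k + 5, C(k)=1.
Solve (k + 4)·f(k+1) − (k + 4)·f(k) = 1.
Degrees (1,1,0) ⇒ d ≤ 0.
Write f(k) = c0. Then LHS − RHS = -1, requiring -1 = 0: contradictory. No certificate.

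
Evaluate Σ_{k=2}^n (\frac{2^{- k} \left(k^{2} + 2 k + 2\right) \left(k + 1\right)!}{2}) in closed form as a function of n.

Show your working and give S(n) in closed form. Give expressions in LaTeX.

r(k) = (k + 2)*(2*k + (k + 1)**2 + 4)/(2*(k**2 + 2*k + 2)) after simplifying.
Normal form (A,B,C) = (k/2 + 1, 1, k**2 + 2*k + 2).
Solve (k/2 + 1)·f(k+1) − (1)·f(k) = k**2 + 2*k + 2.
deg f ≤ 1 (via 1,0,2).
A polynomial solution: f(k) = 2*(k + 1).
So s_k = (B(k−1)f/C)·t_k = (2*(k + 1)/(k**2 + 2*k + 2))·t_k = (k + 1)*factorial(k + 1)/2**k.
s_(k+1) − s_k = (k**2 + 2*k + 2)*factorial(k + 1)/(2*2**k) = t_k.
Σ_(k=2)^n t_k = s_(n+1) − s_(2) = (2**(-n - 1)*(n + 2)*factorial(n + 2)) − (9/2), i.e. 2**(-n - 1)*(-9*2**n + n**3*factorial(n) + 5*n**2*factorial(n) + 8*n*factorial(n) + 4*factorial(n)).

S(n) = 2^{- n - 1} \left(- 9 \cdot 2^{n} + n^{3} n! + 5 n^{2} n! + 8 n n! + 4 n!\right)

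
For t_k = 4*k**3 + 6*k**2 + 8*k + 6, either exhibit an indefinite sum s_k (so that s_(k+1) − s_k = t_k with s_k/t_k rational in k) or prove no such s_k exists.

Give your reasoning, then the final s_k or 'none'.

r(k) = (2*k**3 + 9*k**2 + 16*k + 12)/(2*k**3 + 3*k**2 + 4*k + 3) after simplifying.
So A=1 and B=1, with C=k**3 + 3*k**2/2 + 2*k + 3/2.
Need (1)·f(k+1) − (1)·f(k) = k**3 + 3*k**2/2 + 2*k + 3/2.
From deg A=0, deg B=0, deg C=3: d=4.
Match coefficients ⇒ f(k) = k*(k + 1)*(k**2 - k + 3)/4.
R(k) = B(k−1)·f(k)/C(k) = k*(k**2 - k + 3)/(2*(2*k**2 + k + 3)); s_k = R·t_k = k*(k**3 + 2*k + 3).
Check: Δs_k = 4*k**3 + 6*k**2 + 8*k + 6. ✓

s_k = k*(k**3 + 2*k + 3)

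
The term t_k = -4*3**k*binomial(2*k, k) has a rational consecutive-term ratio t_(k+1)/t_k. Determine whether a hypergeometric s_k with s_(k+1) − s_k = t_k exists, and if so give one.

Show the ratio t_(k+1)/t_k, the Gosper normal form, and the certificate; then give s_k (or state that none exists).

Ratio r(k) = 6*(2*k + 1)/(k + 1).
A = 12*k + 6, B = k + 1, C = 1.
Need (12*k + 6)·f(k+1) − (k)·f(k) = 1.
deg f ≤ -1 (via 1,1,0).
Bound -1 < 0, so the key equation has no polynomial solution.

no hypergeometric antidifference exists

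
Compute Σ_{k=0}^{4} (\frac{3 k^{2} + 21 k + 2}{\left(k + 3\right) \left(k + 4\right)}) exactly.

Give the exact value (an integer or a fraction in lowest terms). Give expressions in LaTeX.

Σ = 95/12

Step 1: r(k) = (k + 3)*(21*k + 3*(k + 1)**2 + 23)/((k + 5)*(3*k**2 + 21*k + 2)).
A = k + 3, B = k + 5, C = k**2 + 7*k + 2/3.
Solve (k + 3)·f(k+1) − (k + 4)·f(k) = k**2 + 7*k + 2/3.
From deg A=1, deg B=1, deg C=2: d=2.
Solving with deg f ≤ 2: f(k) = k*(9*k - 7)/9.
Then R = B(k−1)f/C = k*(k + 4)*(9*k - 7)/(3*(3*k**2 + 21*k + 2)), so s_k = R(k)·t_k = k*(9*k - 7)/(3*(k + 3)).
Δs = (3*k**2 + 21*k + 2)/(k**2 + 7*k + 12), as required.
Evaluate s at k=5 and k=0: 95/12 and 0; difference 95/12.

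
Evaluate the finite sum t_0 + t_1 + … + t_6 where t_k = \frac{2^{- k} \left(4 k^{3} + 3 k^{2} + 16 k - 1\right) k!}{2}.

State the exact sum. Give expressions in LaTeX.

t_(k+1)/t_k = (4*k**4 + 19*k**3 + 49*k**2 + 56*k + 22)/(2*(4*k**3 + 3*k**2 + 16*k - 1)).
Take A(k)=k/2 + 1/2, B(k)=1, C(k)=k**3 + 3*k**2/4 + 4*k - 1/4.
Set up (k/2 + 1/2)·f(k+1) − (1)·f(k) − (k**3 + 3*k**2/4 + 4*k - 1/4) = 0.
Degrees (1,0,3) ⇒ d ≤ 2.
Coefficient equations give f(k) = (4*k**2 - k + 4)/2.
Certificate R = B(k−1)f/C = 2*(4*k**2 - k + 4)/(4*k**3 + 3*k**2 + 16*k - 1) gives s_k = (4*k**2 - k + 4)*factorial(k)/2**k.
Verify: (4*k**3 + 3*k**2 + 16*k - 1)*factorial(k)/(2*2**k) matches t_k.
Telescoping: Σ = s_(7) − s_(0) = 60795/8 − (4) = 60763/8.

Σ = 60763/8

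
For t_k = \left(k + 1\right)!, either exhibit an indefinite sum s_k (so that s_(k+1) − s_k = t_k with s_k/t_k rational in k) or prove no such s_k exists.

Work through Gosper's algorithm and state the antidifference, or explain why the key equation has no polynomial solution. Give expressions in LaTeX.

r(k) = k + 2 after simplifying.
Gosper form: A/B · C(k+1)/C(k) with A=k + 2, B=1, C=1.
Set up (k + 2)·f(k+1) − (1)·f(k) − (1) = 0.
Degrees (1,0,0) ⇒ d ≤ -1.
Bound -1 < 0, so the key equation has no polynomial solution.

none (Gosper's algorithm certifies no s_k)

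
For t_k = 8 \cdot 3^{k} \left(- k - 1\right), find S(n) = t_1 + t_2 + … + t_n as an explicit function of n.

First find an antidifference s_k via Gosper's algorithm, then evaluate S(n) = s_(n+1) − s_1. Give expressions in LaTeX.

Ratio r(k) = 3*(k + 2)/(k + 1).
Factor: A=3; B=1; C=k + 1.
Need (3)·f(k+1) − (1)·f(k) = k + 1.
Degrees (0,0,1) ⇒ d ≤ 1.
Solving with deg f ≤ 1: f(k) = (2*k - 1)/4.
Then R = B(k−1)f/C = (2*k - 1)/(4*(k + 1)), so s_k = R(k)·t_k = 3**k*(2 - 4*k).
Check: Δs_k = 8*3**k*(-k - 1). ✓
s_(n+1) = 3**(n + 1)*(-4*n - 2) and s_(1) = -6, so S(n) = -12*3**n*n - 6*3**n + 6.

S(n) = - 12 \cdot 3^{n} n - 6 \cdot 3^{n} + 6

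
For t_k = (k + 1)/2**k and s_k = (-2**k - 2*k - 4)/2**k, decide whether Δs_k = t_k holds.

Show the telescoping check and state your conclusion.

valid (s_(k+1) − s_k reduces to t_k)

s_(k+1) = (-2**k - k - 3)/2**k
s_(k+1) − s_k = (k + 1)/2**k
(s_(k+1) − s_k) − t_k = 0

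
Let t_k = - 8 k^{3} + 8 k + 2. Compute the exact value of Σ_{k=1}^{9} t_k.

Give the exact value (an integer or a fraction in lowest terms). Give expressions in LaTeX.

t_(k+1)/t_k = (4*k - 4*(k + 1)**3 + 5)/(-4*k**3 + 4*k + 1).
Factor: A=1; B=1; C=k**3 - k - 1/4.
Solve (1)·f(k+1) − (1)·f(k) = k**3 - k - 1/4.
d = 4 from the (0,0,3) case.
Match coefficients ⇒ f(k) = k*(k**3 - 2*k**2 - k + 1)/4.
R(k) = B(k−1)·f(k)/C(k) = k*(k**3 - 2*k**2 - k + 1)/(4*k**3 - 4*k - 1); s_k = R·t_k = 2*k*(-k**3 + 2*k**2 + k - 1).
s_(k+1) − s_k = -8*k**3 + 8*k + 2 = t_k.
Telescoping: Σ = s_(10) − s_(1) = -15820 − (2) = -15822.

Σ = -15822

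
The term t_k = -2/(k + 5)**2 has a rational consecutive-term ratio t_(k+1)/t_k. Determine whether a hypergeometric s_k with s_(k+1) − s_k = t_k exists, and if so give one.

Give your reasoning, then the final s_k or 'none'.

t_(k+1)/t_k = (k + 5)**2/(k + 6)**2.
Normal form (A,B,C) = (k**2 + 10*k + 25, k**2 + 12*k + 36, 1).
Set up (k**2 + 10*k + 25)·f(k+1) − (k**2 + 10*k + 25)·f(k) − (1) = 0.
deg f ≤ 0 (via 2,2,0).
Write f(k) = c0. Then LHS − RHS = -1, requiring -1 = 0: contradictory. No certificate.

no hypergeometric antidifference exists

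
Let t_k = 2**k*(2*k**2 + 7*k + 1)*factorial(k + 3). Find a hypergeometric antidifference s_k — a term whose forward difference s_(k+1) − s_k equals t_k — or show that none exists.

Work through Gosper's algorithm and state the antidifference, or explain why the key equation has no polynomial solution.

Ratio r(k) = 2*(2*k**3 + 19*k**2 + 54*k + 40)/(2*k**2 + 7*k + 1).
Normal form (A,B,C) = (2*k + 8, 1, k**2 + 7*k/2 + 1/2).
Set up (2*k + 8)·f(k+1) − (1)·f(k) − (k**2 + 7*k/2 + 1/2) = 0.
d = 1 from the (1,0,2) case.
Coefficient equations give f(k) = (k - 1)/2.
Get s_k = R·t_k = 2**k*(k - 1)*factorial(k + 3) with R(k) = B(k−1)f(k)/C(k) = (k - 1)/(2*k**2 + 7*k + 1).
Δs = 2**k*(2*k**2 + 7*k + 1)*factorial(k + 3), as required.

s_k = 2**k*(k - 1)*factorial(k + 3)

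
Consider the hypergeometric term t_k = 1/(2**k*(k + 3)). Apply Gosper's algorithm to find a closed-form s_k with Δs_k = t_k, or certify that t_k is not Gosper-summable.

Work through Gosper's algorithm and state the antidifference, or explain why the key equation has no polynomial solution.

Ratio r(k) = (k + 3)/(2*(k + 4)).
Take A(k)=k/2 + 3/2, B(k)=k + 4, C(k)=1.
Solve (k/2 + 3/2)·f(k+1) − (k + 3)·f(k) = 1.
Degrees (1,1,0) ⇒ d ≤ -1.
d = -1 < 0 ⇒ no nonzero polynomial f; not summable.

none — t_k is not Gosper-summable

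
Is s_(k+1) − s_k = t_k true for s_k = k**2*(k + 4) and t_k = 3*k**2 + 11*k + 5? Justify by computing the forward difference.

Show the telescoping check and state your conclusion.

Valid — Δs_k = t_k.

s_(k+1) = (k + 1)**2*(k + 5)
s_(k+1) − s_k = 3*k**2 + 11*k + 5
(s_(k+1) − s_k) − t_k = 0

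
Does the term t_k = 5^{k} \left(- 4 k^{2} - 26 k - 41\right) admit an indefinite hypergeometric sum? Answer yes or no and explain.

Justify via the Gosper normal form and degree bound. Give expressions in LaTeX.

Yes. s_k = 5^{k} \left(- k^{2} - 4 k - 4\right).

Step 1: r(k) = 5*(4*k**2 + 34*k + 71)/(4*k**2 + 26*k + 41).
Factor: A=5; B=1; C=k**2 + 13*k/2 + 41/4.
Solve (5)·f(k+1) − (1)·f(k) = k**2 + 13*k/2 + 41/4.
d = 2 from the (0,0,2) case.
A polynomial solution: f(k) = (k + 2)**2/4.
Certificate R = B(k−1)f/C = (k + 2)**2/(4*k**2 + 26*k + 41) gives s_k = 5**k*(-k**2 - 4*k - 4).
Verify: 5**k*(-4*k**2 - 26*k - 41) matches t_k.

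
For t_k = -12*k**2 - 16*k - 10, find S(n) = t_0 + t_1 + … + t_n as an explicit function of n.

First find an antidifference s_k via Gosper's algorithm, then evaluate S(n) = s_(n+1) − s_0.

S(n) = -4*n**3 - 14*n**2 - 20*n - 10

Step 1: r(k) = (6*k**2 + 20*k + 19)/(6*k**2 + 8*k + 5).
Normal form (A,B,C) = (1, 1, k**2 + 4*k/3 + 5/6).
Need (1)·f(k+1) − (1)·f(k) = k**2 + 4*k/3 + 5/6.
Bound: deg f ≤ 3.
Coefficient equations give f(k) = k*(2*k**2 + k + 2)/6.
So s_k = (B(k−1)f/C)·t_k = (k*(2*k**2 + k + 2)/(6*k**2 + 8*k + 5))·t_k = 2*k*(-2*k**2 - k - 2).
s_(k+1) − s_k = -12*k**2 - 16*k - 10 = t_k.
s_(n+1) = -4*n**3 - 14*n**2 - 20*n - 10 and s_(0) = 0, so S(n) = -4*n**3 - 14*n**2 - 20*n - 10.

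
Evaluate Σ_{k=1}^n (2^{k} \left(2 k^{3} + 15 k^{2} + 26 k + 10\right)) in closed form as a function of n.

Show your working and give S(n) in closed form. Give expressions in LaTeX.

S(n) = 4 \cdot 2^{n} n^{3} + 18 \cdot 2^{n} n^{2} + 28 \cdot 2^{n} n + 6 \cdot 2^{n} - 6

r(k) = 2*(2*k**3 + 21*k**2 + 62*k + 53)/(2*k**3 + 15*k**2 + 26*k + 10) after simplifying.
Take A(k)=2, B(k)=1, C(k)=k**3 + 15*k**2/2 + 13*k + 5.
Key eq: (2)·f(k+1) = (1)·f(k) + (k**3 + 15*k**2/2 + 13*k + 5).
d = 3 from the (0,0,3) case.
Solve for f: f(k) = (2*k**3 + 3*k**2 + 2*k - 4)/2 (degree 3 ≤ 3).
R(k) = B(k−1)·f(k)/C(k) = (2*k**3 + 3*k**2 + 2*k - 4)/(2*k**3 + 15*k**2 + 26*k + 10); s_k = R·t_k = 2**k*(2*k**3 + 3*k**2 + 2*k - 4).
s_(k+1) − s_k = 2**k*(2*k**3 + 15*k**2 + 26*k + 10) = t_k.
Telescope: S(n) = s_(n+1) − s_(1) = 2**(n + 1)*(2*n**3 + 9*n**2 + 14*n + 3) − (6) = 4*2**n*n**3 + 18*2**n*n**2 + 28*2**n*n + 6*2**n - 6.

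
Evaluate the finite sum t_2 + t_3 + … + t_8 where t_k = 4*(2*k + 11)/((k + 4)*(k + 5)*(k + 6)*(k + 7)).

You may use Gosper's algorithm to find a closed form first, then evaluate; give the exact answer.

Σ = 49/780

Ratio r(k) = (k + 4)*(2*k + 13)/((k + 8)*(2*k + 11)).
Factor: A=k + 4; B=k + 8; C=k + 11/2.
Set up (k + 4)·f(k+1) − (k + 7)·f(k) − (k + 11/2) = 0.
deg f ≤ 3 (via 1,1,1).
Coefficient equations give f(k) = k*(k + 5)*(k + 10)/48.
R(k) = B(k−1)·f(k)/C(k) = k*(k + 5)*(k + 7)*(k + 10)/(24*(2*k + 11)); s_k = R·t_k = k*(k + 10)/(6*(k**2 + 10*k + 24)).
Δs = 4*(2*k + 11)/(k**4 + 22*k**3 + 179*k**2 + 638*k + 840), as required.
Evaluate s at k=9 and k=2: 19/130 and 1/12; difference 49/780.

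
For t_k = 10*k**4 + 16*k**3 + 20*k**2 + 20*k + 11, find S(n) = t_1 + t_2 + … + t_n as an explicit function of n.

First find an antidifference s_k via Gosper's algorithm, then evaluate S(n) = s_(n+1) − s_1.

r(k) = (10*k**4 + 56*k**3 + 128*k**2 + 148*k + 77)/(10*k**4 + 16*k**3 + 20*k**2 + 20*k + 11) after simplifying.
Take A(k)=1, B(k)=1, C(k)=k**4 + 8*k**3/5 + 2*k**2 + 2*k + 11/10.
Key eq: (1)·f(k+1) = (1)·f(k) + (k**4 + 8*k**3/5 + 2*k**2 + 2*k + 11/10).
Bound: deg f ≤ 5.
Solve for f: f(k) = k*(2*k**4 - k**3 + 2*k**2 + 4*k + 4)/10 (degree 5 ≤ 5).
Get s_k = R·t_k = k*(2*k**4 - k**3 + 2*k**2 + 4*k + 4) with R(k) = B(k−1)f(k)/C(k) = k*(2*k**4 - k**3 + 2*k**2 + 4*k + 4)/(10*k**4 + 16*k**3 + 20*k**2 + 20*k + 11).
Δs = 10*k**4 + 16*k**3 + 20*k**2 + 20*k + 11, as required.
Σ_(k=1)^n t_k = s_(n+1) − s_(1) = (2*n**5 + 9*n**4 + 18*n**3 + 24*n**2 + 24*n + 11) − (11), i.e. n*(2*n**4 + 9*n**3 + 18*n**2 + 24*n + 24).

S(n) = n*(2*n**4 + 9*n**3 + 18*n**2 + 24*n + 24)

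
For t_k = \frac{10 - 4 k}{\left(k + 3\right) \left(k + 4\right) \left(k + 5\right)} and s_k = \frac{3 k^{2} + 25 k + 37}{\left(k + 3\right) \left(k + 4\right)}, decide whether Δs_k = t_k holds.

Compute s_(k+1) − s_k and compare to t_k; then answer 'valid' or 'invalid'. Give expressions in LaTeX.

s_(k+1) = (25*k + 3*(k + 1)**2 + 62)/((k + 4)*(k + 5))
s_(k+1) − s_k = 2*(5 - 2*k)/(k**3 + 12*k**2 + 47*k + 60)
(s_(k+1) − s_k) − t_k = 0

valid (s_(k+1) − s_k reduces to t_k)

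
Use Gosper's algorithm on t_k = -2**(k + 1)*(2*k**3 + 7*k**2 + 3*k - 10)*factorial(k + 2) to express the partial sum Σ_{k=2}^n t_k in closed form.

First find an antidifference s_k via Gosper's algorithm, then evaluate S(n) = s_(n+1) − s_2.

r(k) = 2*(2*k**4 + 19*k**3 + 62*k**2 + 71*k + 6)/(2*k**3 + 7*k**2 + 3*k - 10) after simplifying.
Take A(k)=2*k + 6, B(k)=1, C(k)=k**3 + 7*k**2/2 + 3*k/2 - 5.
Need (2*k + 6)·f(k+1) − (1)·f(k) = k**3 + 7*k**2/2 + 3*k/2 - 5.
Bound: deg f ≤ 2.
Match coefficients ⇒ f(k) = (k - 2)*(k + 1)/2.
So s_k = (B(k−1)f/C)·t_k = ((k - 2)*(k + 1)/(2*k**3 + 7*k**2 + 3*k - 10))·t_k = -2**(k + 1)*(k - 2)*(k + 1)*factorial(k + 2).
Check: Δs_k = -2**(k + 1)*(2*k**3 + 7*k**2 + 3*k - 10)*factorial(k + 2). ✓
Evaluate: s_(n+1) = -2**(n + 2)*(n - 1)*(n + 2)*factorial(n + 3); subtract s_(2) = 0 ⇒ S(n) = -2**(n + 2)*(n - 1)*(n + 2)*factorial(n + 3).

S(n) = -2**(n + 2)*(n - 1)*(n + 2)*factorial(n + 3)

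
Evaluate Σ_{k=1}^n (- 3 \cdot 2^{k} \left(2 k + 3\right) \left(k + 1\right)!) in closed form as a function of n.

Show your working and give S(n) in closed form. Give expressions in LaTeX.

t_(k+1)/t_k = 2*(k + 2)*(2*k + 5)/(2*k + 3).
Take A(k)=2*k + 4, B(k)=1, C(k)=k + 3/2.
Set up (2*k + 4)·f(k+1) − (1)·f(k) − (k + 3/2) = 0.
d = 0 from the (1,0,1) case.
Solve for f: f(k) = 1/2 (degree 0 ≤ 0).
Then R = B(k−1)f/C = 1/(2*k + 3), so s_k = R(k)·t_k = -3*2**k*factorial(k + 1).
Δs = -3*2**k*(2*k + 3)*factorial(k + 1), as required.
Evaluate: s_(n+1) = -6*2**n*factorial(n + 2); subtract s_(1) = -12 ⇒ S(n) = -6*2**n*factorial(n + 2) + 12.

S(n) = - 6 \cdot 2^{n} \left(n + 2\right)! + 12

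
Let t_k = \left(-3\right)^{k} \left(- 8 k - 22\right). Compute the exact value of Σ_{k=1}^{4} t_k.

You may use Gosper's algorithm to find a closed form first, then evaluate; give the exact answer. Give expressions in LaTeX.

Σ = -3384

Ratio r(k) = 3*(-4*k - 15)/(4*k + 11).
A = -3, B = 1, C = k + 11/4.
Set up (-3)·f(k+1) − (1)·f(k) − (k + 11/4) = 0.
From deg A=0, deg B=0, deg C=1: d=1.
Solve for f: f(k) = -(k + 2)/4 (degree 1 ≤ 1).
R(k) = B(k−1)·f(k)/C(k) = -(k + 2)/(4*k + 11); s_k = R·t_k = 2*(-3)**k*(k + 2).
s_(k+1) − s_k = (-3)**k*(-8*k - 22) = t_k.
Telescoping: Σ = s_(5) − s_(1) = -3402 − (-18) = -3384.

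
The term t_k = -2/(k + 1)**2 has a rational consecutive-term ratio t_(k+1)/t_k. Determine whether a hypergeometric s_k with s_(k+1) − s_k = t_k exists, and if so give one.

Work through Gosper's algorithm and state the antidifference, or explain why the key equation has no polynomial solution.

Ratio r(k) = (k + 1)**2/(k + 2)**2.
Normal form (A,B,C) = (k**2 + 2*k + 1, k**2 + 4*k + 4, 1).
Set up (k**2 + 2*k + 1)·f(k+1) − (k**2 + 2*k + 1)·f(k) − (1) = 0.
Bound: deg f ≤ 0.
Generic f = c0 gives residual -1; -1 = 0 cannot hold, so t_k is not Gosper-summable.

none — t_k is not Gosper-summable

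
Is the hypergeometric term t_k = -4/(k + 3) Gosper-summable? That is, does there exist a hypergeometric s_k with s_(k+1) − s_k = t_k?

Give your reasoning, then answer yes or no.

Ratio r(k) = (k + 3)/(k + 4).
So A=k + 3 and B=k + 4, with C=1.
f must satisfy (k + 3)·f(k+1) − (k + 3)·f(k) = 1.
d = 0 from the (1,1,0) case.
Generic f = c0 gives residual -1; -1 = 0 cannot hold, so t_k is not Gosper-summable.

No; the coefficient equations for f are inconsistent.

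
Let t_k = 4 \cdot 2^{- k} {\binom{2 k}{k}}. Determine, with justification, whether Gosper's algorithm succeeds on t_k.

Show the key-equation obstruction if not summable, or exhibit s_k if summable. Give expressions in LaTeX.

r(k) = (2*k + 1)/(k + 1) after simplifying.
Normal form (A,B,C) = (2*k + 1, k + 1, 1).
Need (2*k + 1)·f(k+1) − (k)·f(k) = 1.
From deg A=1, deg B=1, deg C=0: d=-1.
deg f ≤ -1 is impossible — no certificate.

No — t_k has no hypergeometric antidifference.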